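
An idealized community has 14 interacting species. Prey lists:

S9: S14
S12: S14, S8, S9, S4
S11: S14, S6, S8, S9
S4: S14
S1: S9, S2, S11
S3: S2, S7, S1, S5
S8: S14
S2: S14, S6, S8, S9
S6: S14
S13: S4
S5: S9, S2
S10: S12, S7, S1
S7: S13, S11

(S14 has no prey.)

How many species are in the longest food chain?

One longest chain: S14 → S6 → S11 → S7 → S10.
It has 5 species and 4 links.

5 species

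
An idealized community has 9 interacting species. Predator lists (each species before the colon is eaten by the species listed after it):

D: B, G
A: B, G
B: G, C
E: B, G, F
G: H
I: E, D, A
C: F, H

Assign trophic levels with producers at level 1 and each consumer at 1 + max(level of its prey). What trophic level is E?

Trophic level 2

I is a producer → level 1.
E eats I → level 2.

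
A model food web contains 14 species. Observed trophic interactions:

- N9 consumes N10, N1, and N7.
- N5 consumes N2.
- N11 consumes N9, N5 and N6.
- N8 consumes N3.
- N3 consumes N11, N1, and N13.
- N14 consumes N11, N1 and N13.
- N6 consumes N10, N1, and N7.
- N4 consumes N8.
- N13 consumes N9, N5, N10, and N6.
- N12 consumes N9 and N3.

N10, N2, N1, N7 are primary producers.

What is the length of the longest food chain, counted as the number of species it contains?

One longest chain: N10 → N6 → N11 → N3 → N8 → N4.
It has 6 species and 5 links.

6 species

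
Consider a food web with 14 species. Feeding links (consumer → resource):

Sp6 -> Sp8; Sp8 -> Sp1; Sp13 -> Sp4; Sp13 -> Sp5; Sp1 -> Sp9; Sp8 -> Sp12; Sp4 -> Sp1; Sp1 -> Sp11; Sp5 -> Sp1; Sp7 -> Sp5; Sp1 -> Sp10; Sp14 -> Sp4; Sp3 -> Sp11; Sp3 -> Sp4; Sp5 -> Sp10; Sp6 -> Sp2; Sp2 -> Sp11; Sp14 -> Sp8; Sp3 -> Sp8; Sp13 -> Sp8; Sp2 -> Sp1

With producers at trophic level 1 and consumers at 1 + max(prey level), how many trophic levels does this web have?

4

Producers (level 1): Sp10, Sp12, Sp11, Sp9.
Sp10 → Sp1 → Sp8 → Sp3 gives Sp3 level 4.
No species has a prey at level 4, so no species reaches level 5.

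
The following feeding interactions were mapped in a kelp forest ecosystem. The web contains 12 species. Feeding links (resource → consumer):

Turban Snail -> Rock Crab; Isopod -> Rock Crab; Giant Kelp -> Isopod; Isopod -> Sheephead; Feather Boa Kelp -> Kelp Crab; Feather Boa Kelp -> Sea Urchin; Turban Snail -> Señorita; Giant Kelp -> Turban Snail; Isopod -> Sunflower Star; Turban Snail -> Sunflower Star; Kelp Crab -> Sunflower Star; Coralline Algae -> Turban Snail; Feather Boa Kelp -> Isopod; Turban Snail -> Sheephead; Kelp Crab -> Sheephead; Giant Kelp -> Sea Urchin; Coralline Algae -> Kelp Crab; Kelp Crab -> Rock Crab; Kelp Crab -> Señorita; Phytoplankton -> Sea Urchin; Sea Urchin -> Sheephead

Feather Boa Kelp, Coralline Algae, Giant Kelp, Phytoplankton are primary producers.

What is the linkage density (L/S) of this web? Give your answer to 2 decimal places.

There are L = 21 links among S = 12 species.
L/S = 21/12 = 1.7500 ≈ 1.75.

L/S = 1.75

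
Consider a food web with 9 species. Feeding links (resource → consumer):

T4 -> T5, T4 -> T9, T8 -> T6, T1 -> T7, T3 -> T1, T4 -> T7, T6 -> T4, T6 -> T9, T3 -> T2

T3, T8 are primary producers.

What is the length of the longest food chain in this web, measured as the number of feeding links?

One longest chain: T8 → T6 → T4 → T5.
It has 4 species and 3 links.

3 links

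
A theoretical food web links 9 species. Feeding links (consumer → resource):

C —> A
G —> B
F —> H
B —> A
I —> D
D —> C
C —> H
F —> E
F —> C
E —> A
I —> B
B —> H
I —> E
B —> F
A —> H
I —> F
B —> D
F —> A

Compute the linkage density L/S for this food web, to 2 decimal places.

There are L = 18 links among S = 9 species.
L/S = 18/9 = 2.0000 ≈ 2.00.

L/S = 2.00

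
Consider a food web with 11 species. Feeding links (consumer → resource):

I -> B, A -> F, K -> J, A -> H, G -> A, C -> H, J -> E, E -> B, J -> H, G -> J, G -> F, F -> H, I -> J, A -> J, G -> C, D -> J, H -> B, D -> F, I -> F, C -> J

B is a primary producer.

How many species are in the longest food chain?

5 species

One longest chain: B → H → J → A → G.
It has 5 species and 4 links.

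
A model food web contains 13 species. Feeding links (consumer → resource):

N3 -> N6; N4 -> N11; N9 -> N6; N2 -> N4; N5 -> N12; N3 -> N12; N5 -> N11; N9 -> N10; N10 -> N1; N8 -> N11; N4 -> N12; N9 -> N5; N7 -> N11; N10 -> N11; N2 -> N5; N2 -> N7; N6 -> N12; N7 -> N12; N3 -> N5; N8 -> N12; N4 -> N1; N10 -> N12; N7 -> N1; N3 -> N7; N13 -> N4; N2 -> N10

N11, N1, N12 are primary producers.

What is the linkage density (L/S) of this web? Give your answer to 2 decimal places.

There are L = 26 links among S = 13 species.
L/S = 26/13 = 2.0000 ≈ 2.00.

L/S = 2.00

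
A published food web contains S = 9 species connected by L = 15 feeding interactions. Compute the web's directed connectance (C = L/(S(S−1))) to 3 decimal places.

The web has S = 9 species and L = 15 feeding links.
C = L / (S(S−1)) = 15 / 72 = 0.2083 ≈ 0.208.

C = 0.208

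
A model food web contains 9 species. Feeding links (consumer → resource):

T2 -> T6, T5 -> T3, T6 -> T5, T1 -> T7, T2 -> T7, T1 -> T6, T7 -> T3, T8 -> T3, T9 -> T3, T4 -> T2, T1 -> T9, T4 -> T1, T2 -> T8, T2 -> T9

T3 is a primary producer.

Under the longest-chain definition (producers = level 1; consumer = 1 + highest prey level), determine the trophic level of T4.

Trophic level 5

T3 is a producer → level 1.
T5 eats T3 → level 2.
T6 eats T5 → level 3.
T2 eats T6 (level 3); other prey at levels: T8 2, T9 2, T7 2 → level 4.
T4 eats T2 (level 4); other prey at levels: T1 4 → level 5.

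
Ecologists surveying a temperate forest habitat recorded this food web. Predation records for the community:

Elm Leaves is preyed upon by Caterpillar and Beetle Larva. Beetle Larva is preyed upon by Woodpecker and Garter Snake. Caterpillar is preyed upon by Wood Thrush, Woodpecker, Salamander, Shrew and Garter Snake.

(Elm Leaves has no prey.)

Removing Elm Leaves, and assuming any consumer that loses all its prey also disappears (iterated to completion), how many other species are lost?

7

Remove Elm Leaves.
Round 1: Beetle Larva (all prey gone), Caterpillar (all prey gone) → extinct.
Round 2: Salamander (all prey gone), Woodpecker (all prey gone), Garter Snake (all prey gone), Shrew (all prey gone), Wood Thrush (all prey gone) → extinct.
No further losses. Total secondary extinctions: 7.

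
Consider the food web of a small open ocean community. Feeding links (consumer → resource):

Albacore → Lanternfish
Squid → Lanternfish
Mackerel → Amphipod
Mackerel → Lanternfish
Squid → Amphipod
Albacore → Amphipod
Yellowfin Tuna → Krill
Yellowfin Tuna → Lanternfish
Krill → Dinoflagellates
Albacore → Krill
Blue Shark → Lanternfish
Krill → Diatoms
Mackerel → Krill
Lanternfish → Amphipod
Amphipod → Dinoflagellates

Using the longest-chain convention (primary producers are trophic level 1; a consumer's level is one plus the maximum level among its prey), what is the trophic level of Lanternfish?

Trophic level 3

Dinoflagellates is a producer → level 1.
Amphipod eats Dinoflagellates → level 2.
Lanternfish eats Amphipod → level 3.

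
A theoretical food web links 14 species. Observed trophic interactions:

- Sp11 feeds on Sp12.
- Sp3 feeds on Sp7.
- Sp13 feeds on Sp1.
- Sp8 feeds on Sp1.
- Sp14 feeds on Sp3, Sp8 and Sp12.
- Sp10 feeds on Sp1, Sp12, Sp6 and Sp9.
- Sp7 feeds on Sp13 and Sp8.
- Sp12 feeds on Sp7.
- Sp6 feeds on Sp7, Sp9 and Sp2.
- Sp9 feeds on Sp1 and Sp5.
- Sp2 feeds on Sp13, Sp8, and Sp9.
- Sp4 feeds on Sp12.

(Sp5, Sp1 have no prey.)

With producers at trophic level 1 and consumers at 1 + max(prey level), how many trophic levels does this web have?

5

Producers (level 1): Sp5, Sp1.
Sp1 → Sp13 → Sp7 → Sp12 → Sp11 gives Sp11 level 5.
No species has a prey at level 5, so no species reaches level 6.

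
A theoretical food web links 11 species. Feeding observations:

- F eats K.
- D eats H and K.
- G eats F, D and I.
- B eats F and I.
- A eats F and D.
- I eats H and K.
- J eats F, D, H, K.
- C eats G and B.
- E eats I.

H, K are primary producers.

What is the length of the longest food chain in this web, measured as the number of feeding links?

3 links

One longest chain: K → F → G → C.
It has 4 species and 3 links.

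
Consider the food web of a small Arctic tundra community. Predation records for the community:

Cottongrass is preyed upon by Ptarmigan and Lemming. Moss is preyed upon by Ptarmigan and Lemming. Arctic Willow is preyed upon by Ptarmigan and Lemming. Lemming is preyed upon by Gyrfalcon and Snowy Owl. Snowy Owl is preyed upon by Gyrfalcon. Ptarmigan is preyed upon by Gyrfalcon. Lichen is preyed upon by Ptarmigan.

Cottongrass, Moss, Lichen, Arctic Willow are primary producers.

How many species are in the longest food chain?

One longest chain: Cottongrass → Lemming → Snowy Owl → Gyrfalcon.
It has 4 species and 3 links.

4 species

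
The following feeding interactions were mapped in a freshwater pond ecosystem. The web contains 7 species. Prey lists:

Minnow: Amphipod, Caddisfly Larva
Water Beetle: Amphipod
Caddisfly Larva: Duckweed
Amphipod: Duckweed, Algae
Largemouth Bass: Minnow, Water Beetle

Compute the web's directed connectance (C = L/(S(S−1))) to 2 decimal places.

The web has S = 7 species and L = 8 feeding links.
C = L / (S(S−1)) = 8 / 42 = 0.1905 ≈ 0.19.

C = 0.19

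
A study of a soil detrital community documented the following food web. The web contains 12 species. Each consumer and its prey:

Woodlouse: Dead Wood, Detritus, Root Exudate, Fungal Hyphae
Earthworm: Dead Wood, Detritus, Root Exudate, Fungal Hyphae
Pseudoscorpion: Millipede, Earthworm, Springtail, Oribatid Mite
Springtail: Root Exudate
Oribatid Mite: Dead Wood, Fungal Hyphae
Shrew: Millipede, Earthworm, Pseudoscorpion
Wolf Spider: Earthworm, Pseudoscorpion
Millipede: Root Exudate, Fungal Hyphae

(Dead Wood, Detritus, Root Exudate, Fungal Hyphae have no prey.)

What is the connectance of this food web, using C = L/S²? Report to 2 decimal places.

C = 0.15

The web has S = 12 species and L = 22 feeding links.
C = L / S² = 22 / 144 = 0.1528 ≈ 0.15.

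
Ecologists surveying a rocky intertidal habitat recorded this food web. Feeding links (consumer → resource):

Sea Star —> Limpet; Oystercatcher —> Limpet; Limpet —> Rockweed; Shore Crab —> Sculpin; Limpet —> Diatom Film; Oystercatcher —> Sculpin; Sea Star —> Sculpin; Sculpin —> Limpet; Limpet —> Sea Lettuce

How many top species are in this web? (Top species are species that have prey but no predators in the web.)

3

Top species (has prey, but nothing eats it): Oystercatcher, Shore Crab, Sea Star.
Count: 3.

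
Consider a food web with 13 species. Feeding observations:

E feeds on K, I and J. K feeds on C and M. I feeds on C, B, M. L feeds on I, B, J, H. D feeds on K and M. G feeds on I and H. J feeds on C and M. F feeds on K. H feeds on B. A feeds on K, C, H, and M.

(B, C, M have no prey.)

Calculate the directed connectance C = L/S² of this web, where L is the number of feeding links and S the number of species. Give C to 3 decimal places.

The web has S = 13 species and L = 24 feeding links.
C = L / S² = 24 / 169 = 0.1420 ≈ 0.142.

C = 0.142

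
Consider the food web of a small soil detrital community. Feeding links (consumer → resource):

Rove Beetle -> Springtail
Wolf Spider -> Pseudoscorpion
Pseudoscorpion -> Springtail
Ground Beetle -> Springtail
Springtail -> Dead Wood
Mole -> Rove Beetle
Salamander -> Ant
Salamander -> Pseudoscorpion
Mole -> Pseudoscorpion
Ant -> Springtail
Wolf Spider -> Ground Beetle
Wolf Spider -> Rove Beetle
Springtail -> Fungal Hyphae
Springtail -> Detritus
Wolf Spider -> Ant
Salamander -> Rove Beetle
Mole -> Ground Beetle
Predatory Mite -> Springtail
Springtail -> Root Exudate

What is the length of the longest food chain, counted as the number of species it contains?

4 species

One longest chain: Root Exudate → Springtail → Pseudoscorpion → Wolf Spider.
It has 4 species and 3 links.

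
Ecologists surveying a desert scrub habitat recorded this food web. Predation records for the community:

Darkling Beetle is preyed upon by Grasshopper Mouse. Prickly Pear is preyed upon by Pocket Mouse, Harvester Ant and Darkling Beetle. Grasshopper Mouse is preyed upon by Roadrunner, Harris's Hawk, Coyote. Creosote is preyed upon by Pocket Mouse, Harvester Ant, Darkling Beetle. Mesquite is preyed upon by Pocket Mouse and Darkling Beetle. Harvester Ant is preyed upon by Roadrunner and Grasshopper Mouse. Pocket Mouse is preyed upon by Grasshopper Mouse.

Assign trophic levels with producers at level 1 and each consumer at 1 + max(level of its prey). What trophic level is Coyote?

Trophic level 4

Mesquite is a producer → level 1.
Darkling Beetle eats Mesquite (level 1); other prey at levels: Creosote 1, Prickly Pear 1 → level 2.
Grasshopper Mouse eats Darkling Beetle (level 2); other prey at levels: Pocket Mouse 2, Harvester Ant 2 → level 3.
Coyote eats Grasshopper Mouse → level 4.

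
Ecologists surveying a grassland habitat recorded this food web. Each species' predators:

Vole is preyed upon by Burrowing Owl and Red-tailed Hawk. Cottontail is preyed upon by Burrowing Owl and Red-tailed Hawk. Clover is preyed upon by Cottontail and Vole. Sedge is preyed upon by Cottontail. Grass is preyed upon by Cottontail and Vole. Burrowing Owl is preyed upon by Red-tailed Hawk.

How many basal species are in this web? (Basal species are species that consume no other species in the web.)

Basal species (no prey listed): Grass, Clover, Sedge.
Count: 3.

3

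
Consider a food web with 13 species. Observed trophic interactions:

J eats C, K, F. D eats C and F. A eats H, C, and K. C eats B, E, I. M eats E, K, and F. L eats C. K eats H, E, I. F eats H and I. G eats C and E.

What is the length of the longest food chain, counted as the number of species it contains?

One longest chain: B → C → A.
It has 3 species and 2 links.

3 species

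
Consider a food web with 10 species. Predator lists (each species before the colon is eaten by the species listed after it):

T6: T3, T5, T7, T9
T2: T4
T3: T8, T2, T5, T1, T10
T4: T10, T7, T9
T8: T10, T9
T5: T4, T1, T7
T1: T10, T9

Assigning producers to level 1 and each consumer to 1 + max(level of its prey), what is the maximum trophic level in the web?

5

Producers (level 1): T6.
T6 → T3 → T2 → T4 → T10 gives T10 level 5.
No species has a prey at level 5, so no species reaches level 6.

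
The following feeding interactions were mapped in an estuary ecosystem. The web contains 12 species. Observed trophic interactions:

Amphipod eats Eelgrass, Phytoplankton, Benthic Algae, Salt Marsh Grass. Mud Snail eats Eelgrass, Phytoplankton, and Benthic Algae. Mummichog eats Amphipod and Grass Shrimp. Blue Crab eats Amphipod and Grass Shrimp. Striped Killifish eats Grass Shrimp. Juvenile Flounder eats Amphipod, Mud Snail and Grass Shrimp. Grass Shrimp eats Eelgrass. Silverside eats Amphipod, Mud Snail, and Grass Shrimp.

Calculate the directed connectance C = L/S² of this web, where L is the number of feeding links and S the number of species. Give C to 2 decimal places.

The web has S = 12 species and L = 19 feeding links.
C = L / S² = 19 / 144 = 0.1319 ≈ 0.13.

C = 0.13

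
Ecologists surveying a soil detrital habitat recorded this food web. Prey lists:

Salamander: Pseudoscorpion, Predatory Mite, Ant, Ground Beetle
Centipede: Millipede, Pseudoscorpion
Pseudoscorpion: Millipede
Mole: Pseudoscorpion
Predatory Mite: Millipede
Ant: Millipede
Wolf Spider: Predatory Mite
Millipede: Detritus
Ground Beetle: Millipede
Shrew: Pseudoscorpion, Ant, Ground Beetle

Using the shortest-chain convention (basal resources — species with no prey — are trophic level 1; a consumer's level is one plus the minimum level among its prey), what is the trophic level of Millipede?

Trophic level 2

Detritus has no prey (basal) → level 1.
Millipede eats Detritus → level 2.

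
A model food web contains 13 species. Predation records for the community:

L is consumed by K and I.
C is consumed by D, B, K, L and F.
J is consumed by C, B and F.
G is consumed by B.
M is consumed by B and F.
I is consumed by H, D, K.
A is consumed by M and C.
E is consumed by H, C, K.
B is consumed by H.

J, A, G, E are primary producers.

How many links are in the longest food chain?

4 links

One longest chain: J → C → L → I → K.
It has 5 species and 4 links.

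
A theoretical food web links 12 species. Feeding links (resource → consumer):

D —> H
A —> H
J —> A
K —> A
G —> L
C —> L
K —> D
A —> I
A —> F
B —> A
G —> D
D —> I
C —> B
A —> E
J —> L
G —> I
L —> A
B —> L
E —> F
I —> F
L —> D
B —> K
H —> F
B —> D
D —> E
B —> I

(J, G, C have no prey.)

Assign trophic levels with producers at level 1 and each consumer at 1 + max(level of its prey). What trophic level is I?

C is a producer → level 1.
B eats C → level 2.
K eats B → level 3.
D eats K (level 3); other prey at levels: G 1, B 2, L 3 → level 4.
I eats D (level 4); other prey at levels: G 1, B 2, A 4 → level 5.

Trophic level 5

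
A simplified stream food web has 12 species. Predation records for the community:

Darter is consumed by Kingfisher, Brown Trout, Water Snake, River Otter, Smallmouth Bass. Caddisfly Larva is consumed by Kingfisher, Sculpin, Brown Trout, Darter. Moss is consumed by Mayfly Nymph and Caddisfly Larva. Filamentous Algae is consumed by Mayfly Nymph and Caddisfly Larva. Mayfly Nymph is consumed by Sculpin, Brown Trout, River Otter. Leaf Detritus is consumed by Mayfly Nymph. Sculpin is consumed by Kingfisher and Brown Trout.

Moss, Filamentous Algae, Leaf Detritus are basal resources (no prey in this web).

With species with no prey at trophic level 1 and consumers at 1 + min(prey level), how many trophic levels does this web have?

Basal resources (level 1): Moss, Filamentous Algae, Leaf Detritus.
Following each consumer down to its lowest-level prey: Moss → Caddisfly Larva → Darter → Water Snake (levels 1 through 4).
All prey of Water Snake (Darter 3) are at level 3 or above, so Water Snake is at level 1 + 3 = 4.
Every consumer has at least one prey at level 3 or below, so none exceeds level 4.

4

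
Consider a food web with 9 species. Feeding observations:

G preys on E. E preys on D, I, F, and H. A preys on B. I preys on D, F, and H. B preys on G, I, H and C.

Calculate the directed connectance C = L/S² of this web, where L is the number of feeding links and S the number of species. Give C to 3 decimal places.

C = 0.160

The web has S = 9 species and L = 13 feeding links.
C = L / S² = 13 / 81 = 0.1605 ≈ 0.160.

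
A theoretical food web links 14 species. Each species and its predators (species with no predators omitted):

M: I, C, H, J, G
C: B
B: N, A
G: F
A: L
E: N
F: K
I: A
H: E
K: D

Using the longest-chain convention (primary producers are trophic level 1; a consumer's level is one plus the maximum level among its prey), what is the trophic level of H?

Trophic level 2

M is a producer → level 1.
H eats M → level 2.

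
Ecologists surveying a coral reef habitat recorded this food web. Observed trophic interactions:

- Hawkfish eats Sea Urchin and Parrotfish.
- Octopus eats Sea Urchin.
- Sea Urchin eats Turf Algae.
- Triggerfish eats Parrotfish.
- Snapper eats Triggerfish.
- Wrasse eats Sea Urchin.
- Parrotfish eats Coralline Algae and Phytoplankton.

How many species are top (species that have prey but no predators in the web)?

4

Top species (has prey, but nothing eats it): Hawkfish, Wrasse, Octopus, Snapper.
Count: 4.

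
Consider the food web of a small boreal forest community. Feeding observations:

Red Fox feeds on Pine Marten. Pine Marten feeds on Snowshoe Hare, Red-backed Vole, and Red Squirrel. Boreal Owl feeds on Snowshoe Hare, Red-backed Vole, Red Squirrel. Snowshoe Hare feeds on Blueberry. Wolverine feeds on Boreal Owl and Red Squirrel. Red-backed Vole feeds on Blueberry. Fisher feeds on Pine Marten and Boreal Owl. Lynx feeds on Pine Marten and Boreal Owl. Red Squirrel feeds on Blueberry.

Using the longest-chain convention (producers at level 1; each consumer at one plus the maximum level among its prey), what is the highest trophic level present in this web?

Producers (level 1): Blueberry.
Blueberry → Red-backed Vole → Boreal Owl → Wolverine gives Wolverine level 4.
No species has a prey at level 4, so no species reaches level 5.

4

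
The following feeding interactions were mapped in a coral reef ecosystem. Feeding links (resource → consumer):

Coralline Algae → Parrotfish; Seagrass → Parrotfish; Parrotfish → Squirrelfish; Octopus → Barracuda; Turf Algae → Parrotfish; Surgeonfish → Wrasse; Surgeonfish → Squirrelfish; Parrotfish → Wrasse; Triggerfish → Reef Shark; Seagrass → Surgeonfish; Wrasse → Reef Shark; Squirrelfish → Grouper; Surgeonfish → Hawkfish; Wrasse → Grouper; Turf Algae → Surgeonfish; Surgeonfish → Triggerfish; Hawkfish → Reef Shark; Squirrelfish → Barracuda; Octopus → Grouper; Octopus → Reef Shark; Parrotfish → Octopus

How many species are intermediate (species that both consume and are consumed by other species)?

7

Intermediate species (has both prey and predators): Surgeonfish, Parrotfish, Triggerfish, Squirrelfish, Wrasse, Octopus, Hawkfish.
Count: 7.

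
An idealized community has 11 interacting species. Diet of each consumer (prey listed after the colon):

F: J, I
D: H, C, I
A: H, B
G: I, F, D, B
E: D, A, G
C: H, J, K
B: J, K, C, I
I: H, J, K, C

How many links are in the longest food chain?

5 links

One longest chain: H → C → I → B → A → E.
It has 6 species and 5 links.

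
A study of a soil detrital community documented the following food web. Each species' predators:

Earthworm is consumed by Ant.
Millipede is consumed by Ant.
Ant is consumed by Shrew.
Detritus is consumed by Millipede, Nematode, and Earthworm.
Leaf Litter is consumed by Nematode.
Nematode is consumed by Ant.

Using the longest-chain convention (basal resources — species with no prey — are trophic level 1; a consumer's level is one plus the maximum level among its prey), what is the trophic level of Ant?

Trophic level 3

Detritus has no prey (basal) → level 1.
Nematode eats Detritus (level 1); other prey at levels: Leaf Litter 1 → level 2.
Ant eats Nematode (level 2); other prey at levels: Millipede 2, Earthworm 2 → level 3.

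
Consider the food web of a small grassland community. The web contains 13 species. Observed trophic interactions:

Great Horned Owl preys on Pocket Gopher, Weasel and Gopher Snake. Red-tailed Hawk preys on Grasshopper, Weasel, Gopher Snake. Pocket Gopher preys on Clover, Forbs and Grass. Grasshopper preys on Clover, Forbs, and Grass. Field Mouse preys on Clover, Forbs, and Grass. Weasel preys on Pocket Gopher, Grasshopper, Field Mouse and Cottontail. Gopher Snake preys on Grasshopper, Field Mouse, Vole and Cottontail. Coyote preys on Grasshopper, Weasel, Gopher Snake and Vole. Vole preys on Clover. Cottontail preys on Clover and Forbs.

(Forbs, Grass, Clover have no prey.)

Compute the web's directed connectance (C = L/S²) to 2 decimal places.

C = 0.18

The web has S = 13 species and L = 30 feeding links.
C = L / S² = 30 / 169 = 0.1775 ≈ 0.18.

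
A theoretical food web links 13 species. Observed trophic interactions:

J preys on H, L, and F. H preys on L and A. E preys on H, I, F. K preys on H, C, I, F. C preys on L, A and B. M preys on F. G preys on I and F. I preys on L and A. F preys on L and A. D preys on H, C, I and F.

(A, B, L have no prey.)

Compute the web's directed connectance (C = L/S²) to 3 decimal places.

The web has S = 13 species and L = 26 feeding links.
C = L / S² = 26 / 169 = 0.1538 ≈ 0.154.

C = 0.154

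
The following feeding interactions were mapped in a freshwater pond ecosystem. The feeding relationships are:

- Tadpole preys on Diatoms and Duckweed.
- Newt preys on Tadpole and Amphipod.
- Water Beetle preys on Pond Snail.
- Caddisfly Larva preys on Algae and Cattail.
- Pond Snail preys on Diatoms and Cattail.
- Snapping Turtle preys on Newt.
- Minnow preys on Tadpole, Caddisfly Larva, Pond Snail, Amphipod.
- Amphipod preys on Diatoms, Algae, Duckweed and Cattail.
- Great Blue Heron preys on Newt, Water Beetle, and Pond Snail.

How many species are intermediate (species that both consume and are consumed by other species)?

6

Intermediate species (has both prey and predators): Caddisfly Larva, Tadpole, Amphipod, Pond Snail, Newt, Water Beetle.
Count: 6.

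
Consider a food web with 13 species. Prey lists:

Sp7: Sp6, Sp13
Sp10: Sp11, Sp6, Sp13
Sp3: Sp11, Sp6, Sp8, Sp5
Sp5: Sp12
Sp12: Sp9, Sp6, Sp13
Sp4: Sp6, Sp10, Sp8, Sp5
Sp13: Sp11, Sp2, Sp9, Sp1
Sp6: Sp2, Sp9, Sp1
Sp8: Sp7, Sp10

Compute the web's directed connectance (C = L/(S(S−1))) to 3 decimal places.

The web has S = 13 species and L = 26 feeding links.
C = L / (S(S−1)) = 26 / 156 = 0.1667 ≈ 0.167.

C = 0.167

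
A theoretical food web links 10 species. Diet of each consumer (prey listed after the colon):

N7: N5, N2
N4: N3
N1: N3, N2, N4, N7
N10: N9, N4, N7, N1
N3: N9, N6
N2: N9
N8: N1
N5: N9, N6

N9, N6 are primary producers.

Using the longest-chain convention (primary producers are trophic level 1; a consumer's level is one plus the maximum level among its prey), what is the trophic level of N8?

Trophic level 5

N9 is a producer → level 1.
N3 eats N9 (level 1); other prey at levels: N6 1 → level 2.
N4 eats N3 → level 3.
N1 eats N4 (level 3); other prey at levels: N3 2, N2 2, N7 3 → level 4.
N8 eats N1 → level 5.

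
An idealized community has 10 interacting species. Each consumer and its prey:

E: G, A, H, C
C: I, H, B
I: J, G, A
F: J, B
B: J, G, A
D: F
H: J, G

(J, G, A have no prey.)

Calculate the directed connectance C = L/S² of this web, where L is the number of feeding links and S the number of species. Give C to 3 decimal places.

The web has S = 10 species and L = 18 feeding links.
C = L / S² = 18 / 100 = 0.1800 ≈ 0.180.

C = 0.180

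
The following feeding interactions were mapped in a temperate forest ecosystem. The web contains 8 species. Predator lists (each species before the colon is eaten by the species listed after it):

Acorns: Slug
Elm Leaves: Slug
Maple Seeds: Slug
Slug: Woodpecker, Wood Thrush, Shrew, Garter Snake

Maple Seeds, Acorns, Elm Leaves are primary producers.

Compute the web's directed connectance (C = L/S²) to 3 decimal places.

The web has S = 8 species and L = 7 feeding links.
C = L / S² = 7 / 64 = 0.1094 ≈ 0.109.

C = 0.109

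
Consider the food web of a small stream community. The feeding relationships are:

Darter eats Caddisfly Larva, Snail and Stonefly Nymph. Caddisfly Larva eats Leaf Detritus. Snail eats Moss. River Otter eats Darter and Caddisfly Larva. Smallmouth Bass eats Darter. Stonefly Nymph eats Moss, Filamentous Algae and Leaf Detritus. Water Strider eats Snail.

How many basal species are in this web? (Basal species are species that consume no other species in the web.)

Basal species (no prey listed): Leaf Detritus, Filamentous Algae, Moss.
Count: 3.

3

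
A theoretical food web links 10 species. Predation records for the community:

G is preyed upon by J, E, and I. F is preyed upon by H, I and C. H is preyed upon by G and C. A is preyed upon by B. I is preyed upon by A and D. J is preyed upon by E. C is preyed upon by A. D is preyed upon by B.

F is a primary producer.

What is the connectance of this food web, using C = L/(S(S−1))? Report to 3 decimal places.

The web has S = 10 species and L = 14 feeding links.
C = L / (S(S−1)) = 14 / 90 = 0.1556 ≈ 0.156.

C = 0.156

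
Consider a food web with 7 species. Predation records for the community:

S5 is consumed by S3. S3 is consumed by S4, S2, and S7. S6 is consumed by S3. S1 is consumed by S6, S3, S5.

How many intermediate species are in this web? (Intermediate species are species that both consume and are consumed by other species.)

3

Intermediate species (has both prey and predators): S5, S6, S3.
Count: 3.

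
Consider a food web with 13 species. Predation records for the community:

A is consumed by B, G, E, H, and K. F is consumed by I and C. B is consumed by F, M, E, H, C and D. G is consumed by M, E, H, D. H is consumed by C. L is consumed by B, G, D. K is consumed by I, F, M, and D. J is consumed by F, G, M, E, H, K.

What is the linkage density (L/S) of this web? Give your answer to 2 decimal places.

There are L = 31 links among S = 13 species.
L/S = 31/13 = 2.3846 ≈ 2.38.

L/S = 2.38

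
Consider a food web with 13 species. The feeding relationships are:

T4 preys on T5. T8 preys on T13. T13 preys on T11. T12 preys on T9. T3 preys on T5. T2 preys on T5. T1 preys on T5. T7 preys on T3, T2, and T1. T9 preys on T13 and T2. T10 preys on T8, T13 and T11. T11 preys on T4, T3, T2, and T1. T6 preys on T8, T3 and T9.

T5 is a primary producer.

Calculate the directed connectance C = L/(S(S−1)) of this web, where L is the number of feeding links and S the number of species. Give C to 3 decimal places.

The web has S = 13 species and L = 22 feeding links.
C = L / (S(S−1)) = 22 / 156 = 0.1410 ≈ 0.141.

C = 0.141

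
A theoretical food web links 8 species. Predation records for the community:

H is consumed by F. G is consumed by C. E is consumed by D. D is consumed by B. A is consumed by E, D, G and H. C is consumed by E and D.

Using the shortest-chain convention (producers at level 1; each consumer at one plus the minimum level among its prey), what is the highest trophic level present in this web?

Producers (level 1): A.
Following each consumer down to its lowest-level prey: A → G → C (levels 1 through 3).
All prey of C (G 2) are at level 2 or above, so C is at level 1 + 2 = 3.
Every consumer has at least one prey at level 2 or below, so none exceeds level 3.

3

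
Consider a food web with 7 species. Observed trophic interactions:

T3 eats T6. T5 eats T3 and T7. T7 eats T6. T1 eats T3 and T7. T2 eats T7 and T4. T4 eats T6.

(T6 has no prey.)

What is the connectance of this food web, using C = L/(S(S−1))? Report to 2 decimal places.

C = 0.21

The web has S = 7 species and L = 9 feeding links.
C = L / (S(S−1)) = 9 / 42 = 0.2143 ≈ 0.21.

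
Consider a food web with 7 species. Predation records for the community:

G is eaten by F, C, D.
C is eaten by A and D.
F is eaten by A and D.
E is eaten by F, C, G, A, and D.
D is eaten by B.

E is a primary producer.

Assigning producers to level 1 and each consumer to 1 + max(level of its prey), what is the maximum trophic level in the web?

5

Producers (level 1): E.
E → G → C → D → B gives B level 5.
No species has a prey at level 5, so no species reaches level 6.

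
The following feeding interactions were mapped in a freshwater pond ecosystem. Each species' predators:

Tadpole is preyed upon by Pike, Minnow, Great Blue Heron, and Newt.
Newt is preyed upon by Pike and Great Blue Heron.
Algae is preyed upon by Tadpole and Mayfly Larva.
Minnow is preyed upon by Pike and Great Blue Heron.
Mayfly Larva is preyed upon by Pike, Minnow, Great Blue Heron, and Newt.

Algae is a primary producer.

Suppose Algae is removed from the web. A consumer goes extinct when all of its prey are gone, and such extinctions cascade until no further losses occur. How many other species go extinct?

6

Remove Algae.
Round 1: Mayfly Larva (all prey gone), Tadpole (all prey gone) → extinct.
Round 2: Newt (all prey gone), Minnow (all prey gone) → extinct.
Round 3: Pike (all prey gone), Great Blue Heron (all prey gone) → extinct.
No further losses. Total secondary extinctions: 6.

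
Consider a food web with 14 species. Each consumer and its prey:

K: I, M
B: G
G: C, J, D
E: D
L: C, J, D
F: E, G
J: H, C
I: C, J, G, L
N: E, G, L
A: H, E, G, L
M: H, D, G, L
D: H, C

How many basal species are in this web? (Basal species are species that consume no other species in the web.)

2

Basal species (no prey listed): H, C.
Count: 2.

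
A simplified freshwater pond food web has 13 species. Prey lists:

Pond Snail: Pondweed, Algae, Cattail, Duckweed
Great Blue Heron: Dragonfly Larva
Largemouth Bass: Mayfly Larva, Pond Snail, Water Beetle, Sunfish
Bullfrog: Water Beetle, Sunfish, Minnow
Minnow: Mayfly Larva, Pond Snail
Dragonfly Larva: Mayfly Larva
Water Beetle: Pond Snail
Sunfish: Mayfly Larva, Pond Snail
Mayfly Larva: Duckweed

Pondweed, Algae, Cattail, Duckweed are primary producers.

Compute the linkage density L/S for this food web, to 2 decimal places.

L/S = 1.46

There are L = 19 links among S = 13 species.
L/S = 19/13 = 1.4615 ≈ 1.46.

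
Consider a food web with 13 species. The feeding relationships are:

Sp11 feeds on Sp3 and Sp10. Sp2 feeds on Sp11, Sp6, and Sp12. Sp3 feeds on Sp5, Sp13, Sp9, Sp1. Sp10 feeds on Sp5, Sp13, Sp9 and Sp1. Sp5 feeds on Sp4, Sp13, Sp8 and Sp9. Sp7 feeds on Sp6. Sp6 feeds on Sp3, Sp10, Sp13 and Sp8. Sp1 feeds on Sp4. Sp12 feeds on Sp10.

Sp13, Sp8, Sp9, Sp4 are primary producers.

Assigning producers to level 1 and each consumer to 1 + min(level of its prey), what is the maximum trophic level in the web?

Producers (level 1): Sp13, Sp8, Sp9, Sp4.
Following each consumer down to its lowest-level prey: Sp13 → Sp10 → Sp12 (levels 1 through 3).
All prey of Sp12 (Sp10 2) are at level 2 or above, so Sp12 is at level 1 + 2 = 3.
Every consumer has at least one prey at level 2 or below, so none exceeds level 3.

3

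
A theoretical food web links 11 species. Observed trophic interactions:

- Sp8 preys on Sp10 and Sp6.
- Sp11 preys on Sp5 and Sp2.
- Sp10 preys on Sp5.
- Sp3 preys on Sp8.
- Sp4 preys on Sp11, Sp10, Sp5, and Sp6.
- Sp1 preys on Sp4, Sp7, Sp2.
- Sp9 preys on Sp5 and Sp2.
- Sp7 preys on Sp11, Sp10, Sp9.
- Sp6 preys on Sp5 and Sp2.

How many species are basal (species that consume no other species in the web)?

Basal species (no prey listed): Sp2, Sp5.
Count: 2.

2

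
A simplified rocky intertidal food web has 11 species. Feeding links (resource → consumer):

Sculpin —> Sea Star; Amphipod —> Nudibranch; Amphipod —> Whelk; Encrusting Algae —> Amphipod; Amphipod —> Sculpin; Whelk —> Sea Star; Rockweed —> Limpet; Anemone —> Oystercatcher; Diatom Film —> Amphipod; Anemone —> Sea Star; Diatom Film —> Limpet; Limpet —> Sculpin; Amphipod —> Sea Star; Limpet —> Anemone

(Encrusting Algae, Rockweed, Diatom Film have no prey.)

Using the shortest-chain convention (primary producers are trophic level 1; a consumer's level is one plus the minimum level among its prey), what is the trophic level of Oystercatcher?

Rockweed is a producer → level 1.
Limpet eats Rockweed → level 2.
Anemone eats Limpet → level 3.
Oystercatcher eats Anemone → level 4.
No prey of Oystercatcher is below level 3, so 4 is the minimum.

Trophic level 4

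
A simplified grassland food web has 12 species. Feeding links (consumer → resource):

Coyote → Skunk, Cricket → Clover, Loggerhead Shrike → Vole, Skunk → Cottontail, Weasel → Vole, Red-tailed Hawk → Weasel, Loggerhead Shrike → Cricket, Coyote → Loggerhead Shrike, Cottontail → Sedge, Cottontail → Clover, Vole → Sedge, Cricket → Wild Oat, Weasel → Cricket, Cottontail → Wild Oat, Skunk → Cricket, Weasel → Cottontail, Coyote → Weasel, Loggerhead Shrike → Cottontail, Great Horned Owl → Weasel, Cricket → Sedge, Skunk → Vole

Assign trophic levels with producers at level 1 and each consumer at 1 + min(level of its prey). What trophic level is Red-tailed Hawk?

Trophic level 4

Sedge is a producer → level 1.
Vole eats Sedge → level 2.
Weasel eats Vole → level 3.
Red-tailed Hawk eats Weasel → level 4.
No prey of Red-tailed Hawk is below level 3, so 4 is the minimum.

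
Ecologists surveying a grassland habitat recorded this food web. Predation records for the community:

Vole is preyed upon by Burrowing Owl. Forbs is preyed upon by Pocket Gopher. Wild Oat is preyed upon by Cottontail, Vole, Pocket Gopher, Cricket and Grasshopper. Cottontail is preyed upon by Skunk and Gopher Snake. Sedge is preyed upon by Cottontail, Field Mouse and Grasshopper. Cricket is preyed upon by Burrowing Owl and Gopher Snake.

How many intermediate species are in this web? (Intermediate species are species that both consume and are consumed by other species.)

3

Intermediate species (has both prey and predators): Vole, Cottontail, Cricket.
Count: 3.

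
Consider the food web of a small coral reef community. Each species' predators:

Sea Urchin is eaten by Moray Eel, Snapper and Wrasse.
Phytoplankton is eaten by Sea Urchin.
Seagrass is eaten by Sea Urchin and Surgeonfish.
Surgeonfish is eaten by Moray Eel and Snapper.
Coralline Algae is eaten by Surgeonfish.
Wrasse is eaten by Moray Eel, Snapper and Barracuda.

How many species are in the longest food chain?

4 species

One longest chain: Phytoplankton → Sea Urchin → Wrasse → Moray Eel.
It has 4 species and 3 links.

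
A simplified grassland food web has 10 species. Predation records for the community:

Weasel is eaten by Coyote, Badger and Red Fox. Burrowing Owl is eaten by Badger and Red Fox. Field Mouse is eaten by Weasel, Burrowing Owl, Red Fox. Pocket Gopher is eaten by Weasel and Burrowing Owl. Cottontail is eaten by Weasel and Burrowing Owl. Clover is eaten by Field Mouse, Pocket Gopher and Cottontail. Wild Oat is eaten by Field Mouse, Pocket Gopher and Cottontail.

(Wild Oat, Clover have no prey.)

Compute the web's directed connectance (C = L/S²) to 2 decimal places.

The web has S = 10 species and L = 18 feeding links.
C = L / S² = 18 / 100 = 0.1800 ≈ 0.18.

C = 0.18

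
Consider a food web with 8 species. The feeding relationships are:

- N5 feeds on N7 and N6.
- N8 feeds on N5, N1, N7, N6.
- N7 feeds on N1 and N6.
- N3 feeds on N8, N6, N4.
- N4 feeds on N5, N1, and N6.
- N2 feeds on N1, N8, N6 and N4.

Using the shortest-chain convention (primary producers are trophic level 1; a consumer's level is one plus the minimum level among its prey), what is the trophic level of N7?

Trophic level 2

N6 is a producer → level 1.
N7 eats N6 → level 2.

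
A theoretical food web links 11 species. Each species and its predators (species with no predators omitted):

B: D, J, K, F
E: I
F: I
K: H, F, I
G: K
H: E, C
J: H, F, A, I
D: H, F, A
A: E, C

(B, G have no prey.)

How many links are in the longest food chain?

4 links

One longest chain: B → D → H → E → I.
It has 5 species and 4 links.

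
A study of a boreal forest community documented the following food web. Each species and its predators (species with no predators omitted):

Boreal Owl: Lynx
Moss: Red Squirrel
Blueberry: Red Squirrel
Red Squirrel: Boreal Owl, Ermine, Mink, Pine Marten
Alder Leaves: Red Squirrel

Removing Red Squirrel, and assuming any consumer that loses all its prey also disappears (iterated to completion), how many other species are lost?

5

Remove Red Squirrel.
Round 1: Boreal Owl (all prey gone), Ermine (all prey gone), Mink (all prey gone), Pine Marten (all prey gone) → extinct.
Round 2: Lynx (all prey gone) → extinct.
No further losses. Total secondary extinctions: 5.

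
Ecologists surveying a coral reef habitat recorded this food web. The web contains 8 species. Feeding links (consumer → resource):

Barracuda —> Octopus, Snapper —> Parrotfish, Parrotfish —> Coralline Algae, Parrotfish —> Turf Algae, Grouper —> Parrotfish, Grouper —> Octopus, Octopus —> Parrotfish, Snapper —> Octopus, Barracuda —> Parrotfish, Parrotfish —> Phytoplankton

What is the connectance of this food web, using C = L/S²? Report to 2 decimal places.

C = 0.16

The web has S = 8 species and L = 10 feeding links.
C = L / S² = 10 / 64 = 0.1562 ≈ 0.16.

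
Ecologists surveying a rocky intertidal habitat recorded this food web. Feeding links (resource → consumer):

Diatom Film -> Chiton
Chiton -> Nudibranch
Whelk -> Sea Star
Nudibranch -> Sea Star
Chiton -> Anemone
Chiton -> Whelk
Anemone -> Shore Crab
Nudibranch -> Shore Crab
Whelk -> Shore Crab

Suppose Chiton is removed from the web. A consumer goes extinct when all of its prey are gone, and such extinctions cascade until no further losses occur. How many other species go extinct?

5

Remove Chiton.
Round 1: Anemone (all prey gone), Whelk (all prey gone), Nudibranch (all prey gone) → extinct.
Round 2: Shore Crab (all prey gone), Sea Star (all prey gone) → extinct.
No further losses. Total secondary extinctions: 5.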